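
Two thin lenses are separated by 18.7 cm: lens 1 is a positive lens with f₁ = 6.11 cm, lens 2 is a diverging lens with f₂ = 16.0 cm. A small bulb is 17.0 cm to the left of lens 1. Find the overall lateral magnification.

Lens 1: 1/d_i1 = 1/(6.11) − 1/(17.0) = 0.1048, so d_i1 = 9.538 cm; m₁ = −d_i1/d_o1 = -0.5611.
d_o2 = 18.7 − (9.538) = 9.162 cm.
f₂ = −16.0 cm (diverging).
Lens 2: 1/d_i2 = 1/(-16.0) − 1/(9.162) = -0.1716, so d_i2 = -5.826 cm; m₂ = −d_i2/d_o2 = +0.6359.
m = m₁·m₂ = (-0.5611)(+0.6359) = -0.357.

m = -0.357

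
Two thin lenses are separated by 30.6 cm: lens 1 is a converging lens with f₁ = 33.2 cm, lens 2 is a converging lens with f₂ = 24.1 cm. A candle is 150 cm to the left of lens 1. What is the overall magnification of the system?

m = -0.190

Lens 1: 1/d_i1 = 1/(33.2) − 1/(150) = 0.02345, so d_i1 = 42.64 cm; m₁ = −d_i1/d_o1 = -0.2843.
d_o2 = 30.6 − (42.64) = -12.04 cm (virtual object).
Lens 2: 1/d_i2 = 1/(24.1) − 1/(-12.04) = 0.1246, so d_i2 = 8.029 cm; m₂ = −d_i2/d_o2 = +0.6669.
m = m₁·m₂ = (-0.2843)(+0.6669) = -0.190.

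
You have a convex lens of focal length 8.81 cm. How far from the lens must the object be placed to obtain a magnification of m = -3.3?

m = −d_i/d_o ⇒ d_i = −m·d_o.
1/f = 1/d_o + 1/d_i = 1/d_o − 1/(m·d_o) = (1 − 1/m)/d_o, so d_o = f(1 − 1/m) = (8.810)(1 − 1/(-3.3)) = 11.5 cm.

11.5 cm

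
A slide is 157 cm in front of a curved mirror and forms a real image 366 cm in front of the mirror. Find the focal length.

f = 110 cm (concave)

Real image ⇒ d_i = +366 cm.
1/f = 1/d_o + 1/d_i = 1/(157) + 1/(366) = 0.009102, so f = 110 cm.
Since f is positive, the curved mirror is concave.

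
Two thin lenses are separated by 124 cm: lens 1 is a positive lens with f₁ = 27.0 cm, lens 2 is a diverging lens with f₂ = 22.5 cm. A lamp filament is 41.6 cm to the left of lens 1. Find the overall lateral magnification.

m = -0.598

Lens 1: 1/d_i1 = 1/(27.0) − 1/(41.6) = 0.01300, so d_i1 = 76.93 cm; m₁ = −d_i1/d_o1 = -1.849.
d_o2 = 124 − (76.93) = 47.07 cm.
f₂ = −22.5 cm (diverging).
Lens 2: 1/d_i2 = 1/(-22.5) − 1/(47.07) = -0.06569, so d_i2 = -15.22 cm; m₂ = −d_i2/d_o2 = +0.3234.
m = m₁·m₂ = (-1.849)(+0.3234) = -0.598.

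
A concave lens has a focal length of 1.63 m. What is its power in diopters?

P = -0.613 D

For a concave lens, f = −1.63 m.
P = 1/f = 1/(-1.63 m) = -0.613 D.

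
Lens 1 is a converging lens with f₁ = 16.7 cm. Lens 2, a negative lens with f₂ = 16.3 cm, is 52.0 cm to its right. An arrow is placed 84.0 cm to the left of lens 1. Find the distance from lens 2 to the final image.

10.7 cm

Lens 1: 1/d_i1 = 1/f₁ − 1/d_o1 = 1/(16.7) − 1/(84.0) = 0.04798, so d_i1 = 20.84 cm.
The intermediate image is 20.84 cm to the right of lens 1, which is 52.0 − (20.84) = 31.16 cm to the left of lens 2, so d_o2 = +31.16 cm.
Lens 2 is diverging, so f₂ = −16.3 cm.
Lens 2: 1/d_i2 = 1/f₂ − 1/d_o2 = 1/(-16.3) − 1/(31.16) = -0.09344, so d_i2 = -10.7 cm.
The final image is virtual, 10.7 cm to the left of lens 2 (overall magnification ≈ -0.085).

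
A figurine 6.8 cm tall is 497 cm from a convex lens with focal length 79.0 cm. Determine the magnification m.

1/d_i = 1/f − 1/d_o = 1/(79.00) − 1/(497) = 0.01065, so d_i = 93.93 cm.
m = −d_i/d_o = −(93.93)/(497) = -0.189.
The image is real, inverted and reduced, on the far side of the lens.

m = -0.189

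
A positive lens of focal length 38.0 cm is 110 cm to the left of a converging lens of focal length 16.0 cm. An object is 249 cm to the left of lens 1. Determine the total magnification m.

Lens 1: 1/d_i1 = 1/(38.0) − 1/(249) = 0.02230, so d_i1 = 44.84 cm; m₁ = −d_i1/d_o1 = -0.1801.
d_o2 = 110 − (44.84) = 65.16 cm.
Lens 2: 1/d_i2 = 1/(16.0) − 1/(65.16) = 0.04715, so d_i2 = 21.21 cm; m₂ = −d_i2/d_o2 = -0.3255.
m = m₁·m₂ = (-0.1801)(-0.3255) = +0.0586.

m = +0.0586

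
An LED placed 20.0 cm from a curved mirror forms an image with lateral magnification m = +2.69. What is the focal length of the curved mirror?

f = 31.8 cm (concave)

m = −d_i/d_o ⇒ d_i = −m·d_o = −(+2.69)·(20.0) = -53.80 cm.
1/f = 1/d_o + 1/d_i = 1/(20.0) + 1/(-53.80) = 0.03141, so f = 31.8 cm.
Since f is positive, the curved mirror is concave.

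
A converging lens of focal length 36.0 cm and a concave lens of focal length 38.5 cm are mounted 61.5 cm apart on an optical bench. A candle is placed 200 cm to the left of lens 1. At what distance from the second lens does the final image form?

12.1 cm

Lens 1: 1/d_i1 = 1/f₁ − 1/d_o1 = 1/(36.0) − 1/(200) = 0.02278, so d_i1 = 43.90 cm.
The intermediate image is 43.90 cm to the right of lens 1, which is 61.5 − (43.90) = 17.60 cm to the left of lens 2, so d_o2 = +17.60 cm.
Lens 2 is diverging, so f₂ = −38.5 cm.
Lens 2: 1/d_i2 = 1/f₂ − 1/d_o2 = 1/(-38.5) − 1/(17.60) = -0.08279, so d_i2 = -12.1 cm.
The final image is virtual, 12.1 cm to the left of lens 2 (overall magnification ≈ -0.15).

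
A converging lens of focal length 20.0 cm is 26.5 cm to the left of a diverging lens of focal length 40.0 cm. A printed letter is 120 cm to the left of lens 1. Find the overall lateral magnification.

Lens 1: 1/d_i1 = 1/(20.0) − 1/(120) = 0.04167, so d_i1 = 24.00 cm; m₁ = −d_i1/d_o1 = -0.2000.
d_o2 = 26.5 − (24.00) = 2.500 cm.
f₂ = −40.0 cm (diverging).
Lens 2: 1/d_i2 = 1/(-40.0) − 1/(2.500) = -0.4250, so d_i2 = -2.353 cm; m₂ = −d_i2/d_o2 = +0.9412.
m = m₁·m₂ = (-0.2000)(+0.9412) = -0.188.

m = -0.188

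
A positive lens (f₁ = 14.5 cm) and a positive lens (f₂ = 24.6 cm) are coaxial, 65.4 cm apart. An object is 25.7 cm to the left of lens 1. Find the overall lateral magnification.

m = +4.23

Lens 1: 1/d_i1 = 1/(14.5) − 1/(25.7) = 0.03006, so d_i1 = 33.27 cm; m₁ = −d_i1/d_o1 = -1.295.
d_o2 = 65.4 − (33.27) = 32.13 cm.
Lens 2: 1/d_i2 = 1/(24.6) − 1/(32.13) = 0.009527, so d_i2 = 105.0 cm; m₂ = −d_i2/d_o2 = -3.267.
m = m₁·m₂ = (-1.295)(-3.267) = +4.23.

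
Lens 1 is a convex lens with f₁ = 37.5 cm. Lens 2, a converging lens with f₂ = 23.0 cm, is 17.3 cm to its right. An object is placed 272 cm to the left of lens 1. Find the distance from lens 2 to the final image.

Lens 1: 1/d_i1 = 1/f₁ − 1/d_o1 = 1/(37.5) − 1/(272) = 0.02299, so d_i1 = 43.50 cm.
The intermediate image is 43.50 cm to the right of lens 1, which lies 26.20 cm to the right of lens 2 — a virtual object — so d_o2 = −26.20 cm.
Lens 2: 1/d_i2 = 1/f₂ − 1/d_o2 = 1/(23.0) − 1/(-26.20) = 0.08165, so d_i2 = 12.2 cm.
The final image is real, 12.2 cm to the right of lens 2 (overall magnification ≈ -0.075).

12.2 cm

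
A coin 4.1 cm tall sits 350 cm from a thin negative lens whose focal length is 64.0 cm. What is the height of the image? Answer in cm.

For a negative lens, f = -64.0 cm.
1/d_i = 1/f − 1/d_o = 1/(-64.00) − 1/(350) = -0.01848, so d_i = -54.11 cm.
m = −d_i/d_o = +0.1546.
|h_i| = |m|·h_o = 0.1546 × 4.1 = 0.634 cm. The image is virtual, upright and reduced, on the same side as the object.

0.634 cm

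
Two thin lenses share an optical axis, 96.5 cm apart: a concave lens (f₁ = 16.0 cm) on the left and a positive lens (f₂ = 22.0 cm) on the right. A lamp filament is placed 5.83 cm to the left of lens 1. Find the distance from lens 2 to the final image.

28.1 cm

Lens 1 is diverging, so f₁ = −16.0 cm.
Lens 1: 1/d_i1 = 1/f₁ − 1/d_o1 = 1/(-16.0) − 1/(5.83) = -0.2340, so d_i1 = -4.273 cm.
The intermediate image is 4.273 cm to the left of lens 1 (virtual), which is 96.5 − (-4.273) = 100.8 cm to the left of lens 2, so d_o2 = +100.8 cm.
Lens 2: 1/d_i2 = 1/f₂ − 1/d_o2 = 1/(22.0) − 1/(100.8) = 0.03553, so d_i2 = 28.1 cm.
The final image is real, 28.1 cm to the right of lens 2 (overall magnification ≈ -0.20).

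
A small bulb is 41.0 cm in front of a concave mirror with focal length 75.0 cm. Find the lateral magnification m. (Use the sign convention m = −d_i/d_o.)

1/d_i = 1/f − 1/d_o = 1/(75.00) − 1/(41.0) = -0.01106, so d_i = -90.44 cm.
m = −d_i/d_o = −(-90.44)/(41.0) = +2.21.
The image is virtual, upright and enlarged, behind the mirror.

m = +2.21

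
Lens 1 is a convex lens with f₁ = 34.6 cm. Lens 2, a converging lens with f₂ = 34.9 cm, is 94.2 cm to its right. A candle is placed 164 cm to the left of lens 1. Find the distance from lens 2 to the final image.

114 cm

Lens 1: 1/d_i1 = 1/f₁ − 1/d_o1 = 1/(34.6) − 1/(164) = 0.02280, so d_i1 = 43.85 cm.
The intermediate image is 43.85 cm to the right of lens 1, which is 94.2 − (43.85) = 50.35 cm to the left of lens 2, so d_o2 = +50.35 cm.
Lens 2: 1/d_i2 = 1/f₂ − 1/d_o2 = 1/(34.9) − 1/(50.35) = 0.008792, so d_i2 = 114 cm.
The final image is real, 114 cm to the right of lens 2 (overall magnification ≈ 0.60).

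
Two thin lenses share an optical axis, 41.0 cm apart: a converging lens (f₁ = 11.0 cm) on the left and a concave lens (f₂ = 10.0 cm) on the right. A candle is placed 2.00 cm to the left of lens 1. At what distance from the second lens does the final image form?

Lens 1: 1/d_i1 = 1/f₁ − 1/d_o1 = 1/(11.0) − 1/(2.00) = -0.4091, so d_i1 = -2.444 cm.
The intermediate image is 2.444 cm to the left of lens 1 (virtual), which is 41.0 − (-2.444) = 43.44 cm to the left of lens 2, so d_o2 = +43.44 cm.
Lens 2 is diverging, so f₂ = −10.0 cm.
Lens 2: 1/d_i2 = 1/f₂ − 1/d_o2 = 1/(-10.0) − 1/(43.44) = -0.1230, so d_i2 = -8.13 cm.
The final image is virtual, 8.13 cm to the left of lens 2 (overall magnification ≈ 0.23).

8.13 cm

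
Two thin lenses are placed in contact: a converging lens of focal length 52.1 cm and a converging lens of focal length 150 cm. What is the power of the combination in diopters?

P = +2.59 D

P₁ = 1/f₁ = 1/(0.521 m) = +1.919 D; P₂ = 1/f₂ = 1/(1.50 m) = +0.6667 D.
For thin lenses in contact, P = P₁ + P₂ = (+1.919) + (+0.6667) = +2.59 D.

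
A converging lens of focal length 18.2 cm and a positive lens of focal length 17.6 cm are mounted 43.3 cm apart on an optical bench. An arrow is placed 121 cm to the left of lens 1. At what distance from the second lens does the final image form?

Lens 1: 1/d_i1 = 1/f₁ − 1/d_o1 = 1/(18.2) − 1/(121) = 0.04668, so d_i1 = 21.42 cm.
The intermediate image is 21.42 cm to the right of lens 1, which is 43.3 − (21.42) = 21.88 cm to the left of lens 2, so d_o2 = +21.88 cm.
Lens 2: 1/d_i2 = 1/f₂ − 1/d_o2 = 1/(17.6) − 1/(21.88) = 0.01111, so d_i2 = 90.0 cm.
The final image is real, 90.0 cm to the right of lens 2 (overall magnification ≈ 0.73).

90.0 cm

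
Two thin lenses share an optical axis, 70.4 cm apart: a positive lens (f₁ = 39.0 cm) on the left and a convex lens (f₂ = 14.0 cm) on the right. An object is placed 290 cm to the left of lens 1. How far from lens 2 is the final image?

Lens 1: 1/d_i1 = 1/f₁ − 1/d_o1 = 1/(39.0) − 1/(290) = 0.02219, so d_i1 = 45.06 cm.
The intermediate image is 45.06 cm to the right of lens 1, which is 70.4 − (45.06) = 25.34 cm to the left of lens 2, so d_o2 = +25.34 cm.
Lens 2: 1/d_i2 = 1/f₂ − 1/d_o2 = 1/(14.0) − 1/(25.34) = 0.03197, so d_i2 = 31.3 cm.
The final image is real, 31.3 cm to the right of lens 2 (overall magnification ≈ 0.19).

31.3 cm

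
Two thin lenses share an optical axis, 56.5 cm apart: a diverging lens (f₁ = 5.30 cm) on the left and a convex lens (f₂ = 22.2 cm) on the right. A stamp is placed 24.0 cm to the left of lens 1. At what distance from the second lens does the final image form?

35.0 cm

Lens 1 is diverging, so f₁ = −5.30 cm.
Lens 1: 1/d_i1 = 1/f₁ − 1/d_o1 = 1/(-5.30) − 1/(24.0) = -0.2303, so d_i1 = -4.341 cm.
The intermediate image is 4.341 cm to the left of lens 1 (virtual), which is 56.5 − (-4.341) = 60.84 cm to the left of lens 2, so d_o2 = +60.84 cm.
Lens 2: 1/d_i2 = 1/f₂ − 1/d_o2 = 1/(22.2) − 1/(60.84) = 0.02861, so d_i2 = 35.0 cm.
The final image is real, 35.0 cm to the right of lens 2 (overall magnification ≈ -0.10).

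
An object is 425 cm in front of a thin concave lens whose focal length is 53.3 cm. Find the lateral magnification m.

For a concave lens, f = -53.3 cm.
1/d_i = 1/f − 1/d_o = 1/(-53.30) − 1/(425) = -0.02111, so d_i = -47.36 cm.
m = −d_i/d_o = −(-47.36)/(425) = +0.111.
The image is virtual, upright and reduced, on the same side as the object.

m = +0.111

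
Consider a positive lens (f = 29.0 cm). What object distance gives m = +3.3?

m = −d_i/d_o ⇒ d_i = −m·d_o.
1/f = 1/d_o + 1/d_i = 1/d_o − 1/(m·d_o) = (1 − 1/m)/d_o, so d_o = f(1 − 1/m) = (29.00)(1 − 1/(+3.3)) = 20.2 cm.

20.2 cm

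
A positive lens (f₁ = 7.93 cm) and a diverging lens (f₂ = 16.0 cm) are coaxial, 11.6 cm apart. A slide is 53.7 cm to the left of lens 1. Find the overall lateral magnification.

m = -0.152

Lens 1: 1/d_i1 = 1/(7.93) − 1/(53.7) = 0.1075, so d_i1 = 9.304 cm; m₁ = −d_i1/d_o1 = -0.1733.
d_o2 = 11.6 − (9.304) = 2.296 cm.
f₂ = −16.0 cm (diverging).
Lens 2: 1/d_i2 = 1/(-16.0) − 1/(2.296) = -0.4980, so d_i2 = -2.008 cm; m₂ = −d_i2/d_o2 = +0.8745.
m = m₁·m₂ = (-0.1733)(+0.8745) = -0.152.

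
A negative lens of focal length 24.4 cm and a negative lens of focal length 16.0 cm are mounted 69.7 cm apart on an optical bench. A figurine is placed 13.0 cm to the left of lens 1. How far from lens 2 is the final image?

13.3 cm

Lens 1 is diverging, so f₁ = −24.4 cm.
Lens 1: 1/d_i1 = 1/f₁ − 1/d_o1 = 1/(-24.4) − 1/(13.0) = -0.1179, so d_i1 = -8.481 cm.
The intermediate image is 8.481 cm to the left of lens 1 (virtual), which is 69.7 − (-8.481) = 78.18 cm to the left of lens 2, so d_o2 = +78.18 cm.
Lens 2 is diverging, so f₂ = −16.0 cm.
Lens 2: 1/d_i2 = 1/f₂ − 1/d_o2 = 1/(-16.0) − 1/(78.18) = -0.07529, so d_i2 = -13.3 cm.
The final image is virtual, 13.3 cm to the left of lens 2 (overall magnification ≈ 0.11).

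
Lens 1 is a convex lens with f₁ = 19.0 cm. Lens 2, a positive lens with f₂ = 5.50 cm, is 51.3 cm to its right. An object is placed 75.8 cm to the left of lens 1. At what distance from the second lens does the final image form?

Lens 1: 1/d_i1 = 1/f₁ − 1/d_o1 = 1/(19.0) − 1/(75.8) = 0.03944, so d_i1 = 25.36 cm.
The intermediate image is 25.36 cm to the right of lens 1, which is 51.3 − (25.36) = 25.94 cm to the left of lens 2, so d_o2 = +25.94 cm.
Lens 2: 1/d_i2 = 1/f₂ − 1/d_o2 = 1/(5.50) − 1/(25.94) = 0.1433, so d_i2 = 6.98 cm.
The final image is real, 6.98 cm to the right of lens 2 (overall magnification ≈ 0.090).

6.98 cm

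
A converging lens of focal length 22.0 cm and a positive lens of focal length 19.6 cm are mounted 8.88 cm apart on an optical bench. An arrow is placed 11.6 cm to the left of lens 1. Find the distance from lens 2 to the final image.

Lens 1: 1/d_i1 = 1/f₁ − 1/d_o1 = 1/(22.0) − 1/(11.6) = -0.04075, so d_i1 = -24.54 cm.
The intermediate image is 24.54 cm to the left of lens 1 (virtual), which is 8.88 − (-24.54) = 33.42 cm to the left of lens 2, so d_o2 = +33.42 cm.
Lens 2: 1/d_i2 = 1/f₂ − 1/d_o2 = 1/(19.6) − 1/(33.42) = 0.02110, so d_i2 = 47.4 cm.
The final image is real, 47.4 cm to the right of lens 2 (overall magnification ≈ -3.0).

47.4 cm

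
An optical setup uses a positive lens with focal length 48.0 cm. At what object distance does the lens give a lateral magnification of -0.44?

m = −d_i/d_o ⇒ d_i = −m·d_o.
1/f = 1/d_o + 1/d_i = 1/d_o − 1/(m·d_o) = (1 − 1/m)/d_o, so d_o = f(1 − 1/m) = (48.00)(1 − 1/(-0.44)) = 157 cm.

157 cm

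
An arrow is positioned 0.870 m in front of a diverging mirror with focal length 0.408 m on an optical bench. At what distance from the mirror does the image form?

For a diverging mirror, f = -0.408 m.
Mirror equation: 1/d_i = 1/f − 1/d_o = 1/(-0.4080) − 1/(0.870) = -2.451 − 1.149 = -3.600, so d_i = -0.278 m.
The image is virtual, upright and reduced, behind the mirror.

0.278 m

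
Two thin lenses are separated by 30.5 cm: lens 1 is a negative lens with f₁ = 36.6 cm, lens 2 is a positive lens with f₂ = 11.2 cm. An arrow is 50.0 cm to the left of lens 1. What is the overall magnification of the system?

f₁ = −36.6 cm (diverging).
Lens 1: 1/d_i1 = 1/(-36.6) − 1/(50.0) = -0.04732, so d_i1 = -21.13 cm; m₁ = −d_i1/d_o1 = +0.4226.
d_o2 = 30.5 − (-21.13) = 51.63 cm.
Lens 2: 1/d_i2 = 1/(11.2) − 1/(51.63) = 0.06992, so d_i2 = 14.30 cm; m₂ = −d_i2/d_o2 = -0.2770.
m = m₁·m₂ = (+0.4226)(-0.2770) = -0.117.

m = -0.117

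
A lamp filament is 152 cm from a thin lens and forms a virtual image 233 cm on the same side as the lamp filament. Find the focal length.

f = 437 cm (converging)

Virtual image ⇒ d_i = −233 cm.
1/f = 1/d_o + 1/d_i = 1/(152) + 1/(-233) = 0.002287, so f = 437 cm.
Since f is positive, the thin lens is converging.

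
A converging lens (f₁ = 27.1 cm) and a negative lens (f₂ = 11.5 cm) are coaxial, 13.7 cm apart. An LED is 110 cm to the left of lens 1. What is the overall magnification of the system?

Lens 1: 1/d_i1 = 1/(27.1) − 1/(110) = 0.02781, so d_i1 = 35.96 cm; m₁ = −d_i1/d_o1 = -0.3269.
d_o2 = 13.7 − (35.96) = -22.26 cm (virtual object).
f₂ = −11.5 cm (diverging).
Lens 2: 1/d_i2 = 1/(-11.5) − 1/(-22.26) = -0.04203, so d_i2 = -23.79 cm; m₂ = −d_i2/d_o2 = -1.069.
m = m₁·m₂ = (-0.3269)(-1.069) = +0.349.

m = +0.349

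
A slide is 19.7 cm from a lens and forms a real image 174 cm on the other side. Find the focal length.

Real image ⇒ d_i = +174 cm.
1/f = 1/d_o + 1/d_i = 1/(19.7) + 1/(174) = 0.05651, so f = 17.7 cm.
Since f is positive, the lens is converging.

f = 17.7 cm (converging)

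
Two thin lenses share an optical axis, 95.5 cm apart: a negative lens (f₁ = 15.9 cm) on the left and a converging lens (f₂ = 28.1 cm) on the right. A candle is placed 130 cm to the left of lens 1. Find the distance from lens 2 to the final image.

37.8 cm

Lens 1 is diverging, so f₁ = −15.9 cm.
Lens 1: 1/d_i1 = 1/f₁ − 1/d_o1 = 1/(-15.9) − 1/(130) = -0.07059, so d_i1 = -14.17 cm.
The intermediate image is 14.17 cm to the left of lens 1 (virtual), which is 95.5 − (-14.17) = 109.7 cm to the left of lens 2, so d_o2 = +109.7 cm.
Lens 2: 1/d_i2 = 1/f₂ − 1/d_o2 = 1/(28.1) − 1/(109.7) = 0.02647, so d_i2 = 37.8 cm.
The final image is real, 37.8 cm to the right of lens 2 (overall magnification ≈ -0.038).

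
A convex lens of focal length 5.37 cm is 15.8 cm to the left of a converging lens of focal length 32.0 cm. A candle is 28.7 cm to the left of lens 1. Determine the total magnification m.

Lens 1: 1/d_i1 = 1/(5.37) − 1/(28.7) = 0.1514, so d_i1 = 6.606 cm; m₁ = −d_i1/d_o1 = -0.2302.
d_o2 = 15.8 − (6.606) = 9.194 cm.
Lens 2: 1/d_i2 = 1/(32.0) − 1/(9.194) = -0.07752, so d_i2 = -12.90 cm; m₂ = −d_i2/d_o2 = +1.403.
m = m₁·m₂ = (-0.2302)(+1.403) = -0.323.

m = -0.323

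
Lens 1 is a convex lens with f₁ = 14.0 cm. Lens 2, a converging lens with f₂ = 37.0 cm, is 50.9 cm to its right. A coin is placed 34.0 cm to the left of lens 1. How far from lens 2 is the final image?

Lens 1: 1/d_i1 = 1/f₁ − 1/d_o1 = 1/(14.0) − 1/(34.0) = 0.04202, so d_i1 = 23.80 cm.
The intermediate image is 23.80 cm to the right of lens 1, which is 50.9 − (23.80) = 27.10 cm to the left of lens 2, so d_o2 = +27.10 cm.
Lens 2: 1/d_i2 = 1/f₂ − 1/d_o2 = 1/(37.0) − 1/(27.10) = -0.009873, so d_i2 = -101 cm.
The final image is virtual, 101 cm to the left of lens 2 (overall magnification ≈ -2.6).

101 cm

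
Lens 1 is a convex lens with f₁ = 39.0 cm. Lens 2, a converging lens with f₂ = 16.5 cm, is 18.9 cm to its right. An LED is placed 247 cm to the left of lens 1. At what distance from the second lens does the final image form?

Lens 1: 1/d_i1 = 1/f₁ − 1/d_o1 = 1/(39.0) − 1/(247) = 0.02159, so d_i1 = 46.31 cm.
The intermediate image is 46.31 cm to the right of lens 1, which lies 27.41 cm to the right of lens 2 — a virtual object — so d_o2 = −27.41 cm.
Lens 2: 1/d_i2 = 1/f₂ − 1/d_o2 = 1/(16.5) − 1/(-27.41) = 0.09709, so d_i2 = 10.3 cm.
The final image is real, 10.3 cm to the right of lens 2 (overall magnification ≈ -0.070).

10.3 cm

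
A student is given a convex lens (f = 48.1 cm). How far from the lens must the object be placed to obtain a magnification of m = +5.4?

m = −d_i/d_o ⇒ d_i = −m·d_o.
1/f = 1/d_o + 1/d_i = 1/d_o − 1/(m·d_o) = (1 − 1/m)/d_o, so d_o = f(1 − 1/m) = (48.10)(1 − 1/(+5.4)) = 39.2 cm.

39.2 cm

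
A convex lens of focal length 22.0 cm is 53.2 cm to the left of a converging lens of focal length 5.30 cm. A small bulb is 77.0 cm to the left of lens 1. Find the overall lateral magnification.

Lens 1: 1/d_i1 = 1/(22.0) − 1/(77.0) = 0.03247, so d_i1 = 30.80 cm; m₁ = −d_i1/d_o1 = -0.4000.
d_o2 = 53.2 − (30.80) = 22.40 cm.
Lens 2: 1/d_i2 = 1/(5.30) − 1/(22.40) = 0.1440, so d_i2 = 6.943 cm; m₂ = −d_i2/d_o2 = -0.3099.
m = m₁·m₂ = (-0.4000)(-0.3099) = +0.124.

m = +0.124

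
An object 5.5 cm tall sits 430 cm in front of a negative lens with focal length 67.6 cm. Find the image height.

For a negative lens, f = -67.6 cm.
1/d_i = 1/f − 1/d_o = 1/(-67.60) − 1/(430) = -0.01712, so d_i = -58.42 cm.
m = −d_i/d_o = +0.1359.
|h_i| = |m|·h_o = 0.1359 × 5.5 = 0.747 cm. The image is virtual, upright and reduced, on the same side as the object.

0.747 cm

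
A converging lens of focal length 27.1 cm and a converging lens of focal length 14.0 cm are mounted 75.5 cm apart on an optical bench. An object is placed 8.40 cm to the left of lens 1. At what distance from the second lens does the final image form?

16.7 cm

Lens 1: 1/d_i1 = 1/f₁ − 1/d_o1 = 1/(27.1) − 1/(8.40) = -0.08215, so d_i1 = -12.17 cm.
The intermediate image is 12.17 cm to the left of lens 1 (virtual), which is 75.5 − (-12.17) = 87.67 cm to the left of lens 2, so d_o2 = +87.67 cm.
Lens 2: 1/d_i2 = 1/f₂ − 1/d_o2 = 1/(14.0) − 1/(87.67) = 0.06002, so d_i2 = 16.7 cm.
The final image is real, 16.7 cm to the right of lens 2 (overall magnification ≈ -0.28).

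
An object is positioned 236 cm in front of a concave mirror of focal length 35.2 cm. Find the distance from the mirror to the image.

Mirror equation: 1/q = 1/f − 1/p = 1/(35.20) − 1/(236) = 0.02841 − 0.004237 = 0.02417, so q = 41.4 cm.
The image is real, inverted and reduced, in front of the mirror.

41.4 cm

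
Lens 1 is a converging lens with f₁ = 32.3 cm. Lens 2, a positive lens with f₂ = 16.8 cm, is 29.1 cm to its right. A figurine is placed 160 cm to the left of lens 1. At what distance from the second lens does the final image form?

Lens 1: 1/d_i1 = 1/f₁ − 1/d_o1 = 1/(32.3) − 1/(160) = 0.02471, so d_i1 = 40.47 cm.
The intermediate image is 40.47 cm to the right of lens 1, which lies 11.37 cm to the right of lens 2 — a virtual object — so d_o2 = −11.37 cm.
Lens 2: 1/d_i2 = 1/f₂ − 1/d_o2 = 1/(16.8) − 1/(-11.37) = 0.1475, so d_i2 = 6.78 cm.
The final image is real, 6.78 cm to the right of lens 2 (overall magnification ≈ -0.15).

6.78 cm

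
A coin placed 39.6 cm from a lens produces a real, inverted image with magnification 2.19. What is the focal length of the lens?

m = −d_i/d_o ⇒ d_i = −m·d_o = −(-2.19)·(39.6) = 86.72 cm.
1/f = 1/d_o + 1/d_i = 1/(39.6) + 1/(86.72) = 0.03678, so f = 27.2 cm.
Since f is positive, the lens is converging.

f = 27.2 cm (converging)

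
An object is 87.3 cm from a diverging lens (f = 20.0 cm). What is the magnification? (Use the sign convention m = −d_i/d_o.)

m = +0.186

For a diverging lens, f = -20.0 cm.
1/d_i = 1/f − 1/d_o = 1/(-20.00) − 1/(87.3) = -0.06145, so d_i = -16.27 cm.
m = −d_i/d_o = −(-16.27)/(87.3) = +0.186.
The image is virtual, upright and reduced, on the same side as the object.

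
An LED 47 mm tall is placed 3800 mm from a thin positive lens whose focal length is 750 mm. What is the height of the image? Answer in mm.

11.6 mm

1/d_i = 1/f − 1/d_o = 1/(750.0) − 1/(3800) = 0.001070, so d_i = 934.4 mm.
m = −d_i/d_o = -0.2459.
|h_i| = |m|·h_o = 0.2459 × 47 = 11.6 mm. The image is real, inverted and reduced, on the far side of the lens.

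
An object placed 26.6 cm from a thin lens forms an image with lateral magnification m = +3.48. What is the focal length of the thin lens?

m = −d_i/d_o ⇒ d_i = −m·d_o = −(+3.48)·(26.6) = -92.57 cm.
1/f = 1/d_o + 1/d_i = 1/(26.6) + 1/(-92.57) = 0.02679, so f = 37.3 cm.
Since f is positive, the thin lens is converging.

f = 37.3 cm (converging)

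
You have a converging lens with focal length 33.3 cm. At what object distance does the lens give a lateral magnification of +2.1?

m = −d_i/d_o ⇒ d_i = −m·d_o.
1/f = 1/d_o + 1/d_i = 1/d_o − 1/(m·d_o) = (1 − 1/m)/d_o, so d_o = f(1 − 1/m) = (33.30)(1 − 1/(+2.1)) = 17.4 cm.

17.4 cm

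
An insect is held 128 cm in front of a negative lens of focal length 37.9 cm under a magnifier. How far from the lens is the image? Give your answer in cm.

For a negative lens, f = -37.9 cm.
Thin-lens equation: 1/s_i = 1/f − 1/s_o = 1/(-37.90) − 1/(128) = -0.02639 − 0.007812 = -0.03420, so s_i = -29.2 cm.
The image is virtual, upright and reduced, on the same side as the object.

29.2 cm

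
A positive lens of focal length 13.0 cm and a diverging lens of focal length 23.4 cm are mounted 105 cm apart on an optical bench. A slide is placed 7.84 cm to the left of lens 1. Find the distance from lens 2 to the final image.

Lens 1: 1/d_i1 = 1/f₁ − 1/d_o1 = 1/(13.0) − 1/(7.84) = -0.05063, so d_i1 = -19.75 cm.
The intermediate image is 19.75 cm to the left of lens 1 (virtual), which is 105 − (-19.75) = 124.8 cm to the left of lens 2, so d_o2 = +124.8 cm.
Lens 2 is diverging, so f₂ = −23.4 cm.
Lens 2: 1/d_i2 = 1/f₂ − 1/d_o2 = 1/(-23.4) − 1/(124.8) = -0.05075, so d_i2 = -19.7 cm.
The final image is virtual, 19.7 cm to the left of lens 2 (overall magnification ≈ 0.40).

19.7 cm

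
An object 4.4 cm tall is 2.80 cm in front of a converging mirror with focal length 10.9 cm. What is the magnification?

m = +1.35

1/d_i = 1/f − 1/d_o = 1/(10.90) − 1/(2.80) = -0.2654, so d_i = -3.768 cm.
m = −d_i/d_o = −(-3.768)/(2.80) = +1.35.
The image is virtual, upright and enlarged, behind the mirror.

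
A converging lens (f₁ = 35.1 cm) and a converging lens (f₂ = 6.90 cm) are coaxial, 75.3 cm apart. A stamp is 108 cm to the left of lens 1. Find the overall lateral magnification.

m = +0.203

Lens 1: 1/d_i1 = 1/(35.1) − 1/(108) = 0.01923, so d_i1 = 52.00 cm; m₁ = −d_i1/d_o1 = -0.4815.
d_o2 = 75.3 − (52.00) = 23.30 cm.
Lens 2: 1/d_i2 = 1/(6.90) − 1/(23.30) = 0.1020, so d_i2 = 9.803 cm; m₂ = −d_i2/d_o2 = -0.4207.
m = m₁·m₂ = (-0.4815)(-0.4207) = +0.203.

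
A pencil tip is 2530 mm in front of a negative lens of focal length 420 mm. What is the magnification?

m = +0.142

For a negative lens, f = -420 mm.
1/d_i = 1/f − 1/d_o = 1/(-420.0) − 1/(2530) = -0.002776, so d_i = -360.2 mm.
m = −d_i/d_o = −(-360.2)/(2530) = +0.142.
The image is virtual, upright and reduced, on the same side as the object.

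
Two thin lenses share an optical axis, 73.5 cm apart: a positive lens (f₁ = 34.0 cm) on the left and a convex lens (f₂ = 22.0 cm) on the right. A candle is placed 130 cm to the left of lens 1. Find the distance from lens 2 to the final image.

111 cm

Lens 1: 1/d_i1 = 1/f₁ − 1/d_o1 = 1/(34.0) − 1/(130) = 0.02172, so d_i1 = 46.04 cm.
The intermediate image is 46.04 cm to the right of lens 1, which is 73.5 − (46.04) = 27.46 cm to the left of lens 2, so d_o2 = +27.46 cm.
Lens 2: 1/d_i2 = 1/f₂ − 1/d_o2 = 1/(22.0) − 1/(27.46) = 0.009038, so d_i2 = 111 cm.
The final image is real, 111 cm to the right of lens 2 (overall magnification ≈ 1.4).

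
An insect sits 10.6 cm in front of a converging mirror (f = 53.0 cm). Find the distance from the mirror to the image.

13.2 cm

Mirror equation: 1/q = 1/f − 1/p = 1/(53.00) − 1/(10.6) = 0.01887 − 0.09434 = -0.07547, so q = -13.2 cm.
The image is virtual, upright and enlarged, behind the mirror.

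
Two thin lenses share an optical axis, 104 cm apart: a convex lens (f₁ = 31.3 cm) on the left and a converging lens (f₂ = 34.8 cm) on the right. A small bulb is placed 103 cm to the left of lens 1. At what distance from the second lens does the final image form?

84.8 cm

Lens 1: 1/d_i1 = 1/f₁ − 1/d_o1 = 1/(31.3) − 1/(103) = 0.02224, so d_i1 = 44.96 cm.
The intermediate image is 44.96 cm to the right of lens 1, which is 104 − (44.96) = 59.04 cm to the left of lens 2, so d_o2 = +59.04 cm.
Lens 2: 1/d_i2 = 1/f₂ − 1/d_o2 = 1/(34.8) − 1/(59.04) = 0.01180, so d_i2 = 84.8 cm.
The final image is real, 84.8 cm to the right of lens 2 (overall magnification ≈ 0.63).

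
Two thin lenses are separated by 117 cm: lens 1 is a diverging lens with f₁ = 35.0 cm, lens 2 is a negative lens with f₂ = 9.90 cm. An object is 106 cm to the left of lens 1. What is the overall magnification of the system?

m = +0.0160

f₁ = −35.0 cm (diverging).
Lens 1: 1/d_i1 = 1/(-35.0) − 1/(106) = -0.03801, so d_i1 = -26.31 cm; m₁ = −d_i1/d_o1 = +0.2482.
d_o2 = 117 − (-26.31) = 143.3 cm.
f₂ = −9.90 cm (diverging).
Lens 2: 1/d_i2 = 1/(-9.90) − 1/(143.3) = -0.1080, so d_i2 = -9.260 cm; m₂ = −d_i2/d_o2 = +0.06462.
m = m₁·m₂ = (+0.2482)(+0.06462) = +0.0160.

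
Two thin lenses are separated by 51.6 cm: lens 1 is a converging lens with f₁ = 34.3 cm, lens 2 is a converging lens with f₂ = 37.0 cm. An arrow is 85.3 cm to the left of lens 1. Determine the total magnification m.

m = -0.582

Lens 1: 1/d_i1 = 1/(34.3) − 1/(85.3) = 0.01743, so d_i1 = 57.37 cm; m₁ = −d_i1/d_o1 = -0.6726.
d_o2 = 51.6 − (57.37) = -5.770 cm (virtual object).
Lens 2: 1/d_i2 = 1/(37.0) − 1/(-5.770) = 0.2003, so d_i2 = 4.992 cm; m₂ = −d_i2/d_o2 = +0.8651.
m = m₁·m₂ = (-0.6726)(+0.8651) = -0.582.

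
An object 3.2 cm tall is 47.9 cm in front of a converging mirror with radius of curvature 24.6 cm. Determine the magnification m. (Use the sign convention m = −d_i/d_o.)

f = R/2 = 24.6/2 = 12.30 cm.
1/d_i = 1/f − 1/d_o = 1/(12.30) − 1/(47.9) = 0.06042, so d_i = 16.55 cm.
m = −d_i/d_o = −(16.55)/(47.9) = -0.346.
The image is real, inverted and reduced, in front of the mirror.

m = -0.346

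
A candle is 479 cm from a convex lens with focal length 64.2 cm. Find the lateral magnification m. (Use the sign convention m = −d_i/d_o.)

m = -0.155

1/d_i = 1/f − 1/d_o = 1/(64.20) − 1/(479) = 0.01349, so d_i = 74.14 cm.
m = −d_i/d_o = −(74.14)/(479) = -0.155.
The image is real, inverted and reduced, on the far side of the lens.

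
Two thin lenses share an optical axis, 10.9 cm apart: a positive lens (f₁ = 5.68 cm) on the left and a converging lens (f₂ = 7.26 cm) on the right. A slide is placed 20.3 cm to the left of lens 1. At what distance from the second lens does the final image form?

5.15 cm

Lens 1: 1/d_i1 = 1/f₁ − 1/d_o1 = 1/(5.68) − 1/(20.3) = 0.1268, so d_i1 = 7.887 cm.
The intermediate image is 7.887 cm to the right of lens 1, which is 10.9 − (7.887) = 3.013 cm to the left of lens 2, so d_o2 = +3.013 cm.
Lens 2: 1/d_i2 = 1/f₂ − 1/d_o2 = 1/(7.26) − 1/(3.013) = -0.1942, so d_i2 = -5.15 cm.
The final image is virtual, 5.15 cm to the left of lens 2 (overall magnification ≈ -0.66).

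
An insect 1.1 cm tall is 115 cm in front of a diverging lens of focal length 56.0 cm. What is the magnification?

For a diverging lens, f = -56.0 cm.
1/d_i = 1/f − 1/d_o = 1/(-56.00) − 1/(115) = -0.02655, so d_i = -37.66 cm.
m = −d_i/d_o = −(-37.66)/(115) = +0.327.
The image is virtual, upright and reduced, on the same side as the object.

m = +0.327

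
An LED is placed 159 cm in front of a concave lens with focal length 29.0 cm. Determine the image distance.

24.5 cm

For a concave lens, f = -29.0 cm.
Lens equation: 1/s_i = 1/f − 1/s_o = 1/(-29.00) − 1/(159) = -0.03448 − 0.006289 = -0.04077, so s_i = -24.5 cm.
The image is virtual, upright and reduced, on the same side as the object.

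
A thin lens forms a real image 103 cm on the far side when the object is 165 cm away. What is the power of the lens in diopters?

d_i = +103 cm.
1/f = 1/d_o + 1/d_i = 1/(165) + 1/(103) = 0.01577 cm⁻¹.
f = 63.41 cm = 0.6341 m, so P = 1/f = +1.58 D.

P = +1.58 D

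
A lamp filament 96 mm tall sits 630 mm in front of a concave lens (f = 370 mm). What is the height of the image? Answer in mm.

For a concave lens, f = -370 mm.
1/d_i = 1/f − 1/d_o = 1/(-370.0) − 1/(630) = -0.004290, so d_i = -233.1 mm.
m = −d_i/d_o = +0.3700.
|h_i| = |m|·h_o = 0.3700 × 96 = 35.5 mm. The image is virtual, upright and reduced, on the same side as the object.

35.5 mm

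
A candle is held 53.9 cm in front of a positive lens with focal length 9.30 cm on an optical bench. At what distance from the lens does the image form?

Lens equation: 1/s_i = 1/f − 1/s_o = 1/(9.300) − 1/(53.9) = 0.1075 − 0.01855 = 0.08897, so s_i = 11.2 cm.
The image is real, inverted and reduced, on the far side of the lens.

11.2 cm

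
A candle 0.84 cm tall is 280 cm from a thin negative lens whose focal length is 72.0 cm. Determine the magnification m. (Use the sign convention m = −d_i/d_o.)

For a negative lens, f = -72.0 cm.
1/d_i = 1/f − 1/d_o = 1/(-72.00) − 1/(280) = -0.01746, so d_i = -57.27 cm.
m = −d_i/d_o = −(-57.27)/(280) = +0.205.
The image is virtual, upright and reduced, on the same side as the object.

m = +0.205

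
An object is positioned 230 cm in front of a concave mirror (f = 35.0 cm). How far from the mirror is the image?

Mirror equation: 1/s_i = 1/f − 1/s_o = 1/(35.00) − 1/(230) = 0.02857 − 0.004348 = 0.02422, so s_i = 41.3 cm.
The image is real, inverted and reduced, in front of the mirror.

41.3 cm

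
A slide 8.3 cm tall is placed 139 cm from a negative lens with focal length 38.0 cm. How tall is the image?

For a negative lens, f = -38.0 cm.
1/d_i = 1/f − 1/d_o = 1/(-38.00) − 1/(139) = -0.03351, so d_i = -29.84 cm.
m = −d_i/d_o = +0.2147.
|h_i| = |m|·h_o = 0.2147 × 8.3 = 1.78 cm. The image is virtual, upright and reduced, on the same side as the object.

1.78 cm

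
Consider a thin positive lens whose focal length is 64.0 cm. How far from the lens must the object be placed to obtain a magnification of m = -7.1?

73.0 cm

m = −d_i/d_o ⇒ d_i = −m·d_o.
1/f = 1/d_o + 1/d_i = 1/d_o − 1/(m·d_o) = (1 − 1/m)/d_o, so d_o = f(1 − 1/m) = (64.00)(1 − 1/(-7.1)) = 73.0 cm.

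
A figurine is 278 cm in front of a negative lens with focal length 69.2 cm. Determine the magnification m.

m = +0.199

For a negative lens, f = -69.2 cm.
1/d_i = 1/f − 1/d_o = 1/(-69.20) − 1/(278) = -0.01805, so d_i = -55.41 cm.
m = −d_i/d_o = −(-55.41)/(278) = +0.199.
The image is virtual, upright and reduced, on the same side as the object.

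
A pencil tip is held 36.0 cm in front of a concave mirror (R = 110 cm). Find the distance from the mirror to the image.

104 cm

f = R/2 = 110/2 = 55.00 cm.
Mirror equation: 1/s_i = 1/f − 1/s_o = 1/(55.00) − 1/(36.0) = 0.01818 − 0.02778 = -0.009596, so s_i = -104 cm.
The image is virtual, upright and enlarged, behind the mirror.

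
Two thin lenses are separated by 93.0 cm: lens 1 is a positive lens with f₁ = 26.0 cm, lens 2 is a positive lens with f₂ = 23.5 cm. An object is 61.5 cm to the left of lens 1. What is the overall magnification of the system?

Lens 1: 1/d_i1 = 1/(26.0) − 1/(61.5) = 0.02220, so d_i1 = 45.04 cm; m₁ = −d_i1/d_o1 = -0.7324.
d_o2 = 93.0 − (45.04) = 47.96 cm.
Lens 2: 1/d_i2 = 1/(23.5) − 1/(47.96) = 0.02170, so d_i2 = 46.08 cm; m₂ = −d_i2/d_o2 = -0.9608.
m = m₁·m₂ = (-0.7324)(-0.9608) = +0.704.

m = +0.704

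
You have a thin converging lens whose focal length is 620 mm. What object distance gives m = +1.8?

276 mm

m = −d_i/d_o ⇒ d_i = −m·d_o.
1/f = 1/d_o + 1/d_i = 1/d_o − 1/(m·d_o) = (1 − 1/m)/d_o, so d_o = f(1 − 1/m) = (620.0)(1 − 1/(+1.8)) = 276 mm.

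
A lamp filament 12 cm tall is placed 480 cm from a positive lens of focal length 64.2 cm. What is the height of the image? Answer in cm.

1.85 cm

1/d_i = 1/f − 1/d_o = 1/(64.20) − 1/(480) = 0.01349, so d_i = 74.11 cm.
m = −d_i/d_o = -0.1544.
|h_i| = |m|·h_o = 0.1544 × 12 = 1.85 cm. The image is real, inverted and reduced, on the far side of the lens.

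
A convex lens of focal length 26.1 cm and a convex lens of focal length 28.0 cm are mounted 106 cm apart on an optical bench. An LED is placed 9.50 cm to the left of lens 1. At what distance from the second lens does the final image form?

Lens 1: 1/d_i1 = 1/f₁ − 1/d_o1 = 1/(26.1) − 1/(9.50) = -0.06695, so d_i1 = -14.94 cm.
The intermediate image is 14.94 cm to the left of lens 1 (virtual), which is 106 − (-14.94) = 120.9 cm to the left of lens 2, so d_o2 = +120.9 cm.
Lens 2: 1/d_i2 = 1/f₂ − 1/d_o2 = 1/(28.0) − 1/(120.9) = 0.02744, so d_i2 = 36.4 cm.
The final image is real, 36.4 cm to the right of lens 2 (overall magnification ≈ -0.47).

36.4 cm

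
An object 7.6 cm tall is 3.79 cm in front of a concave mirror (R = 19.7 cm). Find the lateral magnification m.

f = R/2 = 19.7/2 = 9.850 cm.
1/d_i = 1/f − 1/d_o = 1/(9.850) − 1/(3.79) = -0.1623, so d_i = -6.160 cm.
m = −d_i/d_o = −(-6.160)/(3.79) = +1.63.
The image is virtual, upright and enlarged, behind the mirror.

m = +1.63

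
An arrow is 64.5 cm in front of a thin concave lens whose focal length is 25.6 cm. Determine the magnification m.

For a concave lens, f = -25.6 cm.
1/d_i = 1/f − 1/d_o = 1/(-25.60) − 1/(64.5) = -0.05457, so d_i = -18.33 cm.
m = −d_i/d_o = −(-18.33)/(64.5) = +0.284.
The image is virtual, upright and reduced, on the same side as the object.

m = +0.284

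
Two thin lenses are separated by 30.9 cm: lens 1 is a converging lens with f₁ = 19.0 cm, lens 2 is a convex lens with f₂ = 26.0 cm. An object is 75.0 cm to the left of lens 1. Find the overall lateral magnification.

Lens 1: 1/d_i1 = 1/(19.0) − 1/(75.0) = 0.03930, so d_i1 = 25.45 cm; m₁ = −d_i1/d_o1 = -0.3393.
d_o2 = 30.9 − (25.45) = 5.450 cm.
Lens 2: 1/d_i2 = 1/(26.0) − 1/(5.450) = -0.1450, so d_i2 = -6.895 cm; m₂ = −d_i2/d_o2 = +1.265.
m = m₁·m₂ = (-0.3393)(+1.265) = -0.429.

m = -0.429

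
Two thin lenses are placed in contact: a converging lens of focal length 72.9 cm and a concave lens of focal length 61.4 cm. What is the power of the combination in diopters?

P = -0.257 D

P₁ = 1/f₁ = 1/(0.729 m) = +1.372 D; P₂ = 1/f₂ = 1/(-0.614 m) = -1.629 D.
For thin lenses in contact, P = P₁ + P₂ = (+1.372) + (-1.629) = -0.257 D.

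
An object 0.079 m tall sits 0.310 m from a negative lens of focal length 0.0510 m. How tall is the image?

For a negative lens, f = -0.0510 m.
1/d_i = 1/f − 1/d_o = 1/(-0.05100) − 1/(0.310) = -22.83, so d_i = -0.04380 m.
m = −d_i/d_o = +0.1413.
|h_i| = |m|·h_o = 0.1413 × 0.079 = 0.0112 m. The image is virtual, upright and reduced, on the same side as the object.

0.0112 m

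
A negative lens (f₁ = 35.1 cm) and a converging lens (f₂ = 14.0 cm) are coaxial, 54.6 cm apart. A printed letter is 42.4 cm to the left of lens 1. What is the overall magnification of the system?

f₁ = −35.1 cm (diverging).
Lens 1: 1/d_i1 = 1/(-35.1) − 1/(42.4) = -0.05207, so d_i1 = -19.20 cm; m₁ = −d_i1/d_o1 = +0.4528.
d_o2 = 54.6 − (-19.20) = 73.80 cm.
Lens 2: 1/d_i2 = 1/(14.0) − 1/(73.80) = 0.05788, so d_i2 = 17.28 cm; m₂ = −d_i2/d_o2 = -0.2341.
m = m₁·m₂ = (+0.4528)(-0.2341) = -0.106.

m = -0.106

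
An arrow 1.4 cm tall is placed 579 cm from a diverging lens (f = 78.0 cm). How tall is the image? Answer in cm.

For a diverging lens, f = -78.0 cm.
1/d_i = 1/f − 1/d_o = 1/(-78.00) − 1/(579) = -0.01455, so d_i = -68.74 cm.
m = −d_i/d_o = +0.1187.
|h_i| = |m|·h_o = 0.1187 × 1.4 = 0.166 cm. The image is virtual, upright and reduced, on the same side as the object.

0.166 cm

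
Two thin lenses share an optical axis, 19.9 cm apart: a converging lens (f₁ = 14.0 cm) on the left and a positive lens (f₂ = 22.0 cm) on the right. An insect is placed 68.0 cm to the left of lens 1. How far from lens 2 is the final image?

2.53 cm

Lens 1: 1/d_i1 = 1/f₁ − 1/d_o1 = 1/(14.0) − 1/(68.0) = 0.05672, so d_i1 = 17.63 cm.
The intermediate image is 17.63 cm to the right of lens 1, which is 19.9 − (17.63) = 2.270 cm to the left of lens 2, so d_o2 = +2.270 cm.
Lens 2: 1/d_i2 = 1/f₂ − 1/d_o2 = 1/(22.0) − 1/(2.270) = -0.3951, so d_i2 = -2.53 cm.
The final image is virtual, 2.53 cm to the left of lens 2 (overall magnification ≈ -0.29).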